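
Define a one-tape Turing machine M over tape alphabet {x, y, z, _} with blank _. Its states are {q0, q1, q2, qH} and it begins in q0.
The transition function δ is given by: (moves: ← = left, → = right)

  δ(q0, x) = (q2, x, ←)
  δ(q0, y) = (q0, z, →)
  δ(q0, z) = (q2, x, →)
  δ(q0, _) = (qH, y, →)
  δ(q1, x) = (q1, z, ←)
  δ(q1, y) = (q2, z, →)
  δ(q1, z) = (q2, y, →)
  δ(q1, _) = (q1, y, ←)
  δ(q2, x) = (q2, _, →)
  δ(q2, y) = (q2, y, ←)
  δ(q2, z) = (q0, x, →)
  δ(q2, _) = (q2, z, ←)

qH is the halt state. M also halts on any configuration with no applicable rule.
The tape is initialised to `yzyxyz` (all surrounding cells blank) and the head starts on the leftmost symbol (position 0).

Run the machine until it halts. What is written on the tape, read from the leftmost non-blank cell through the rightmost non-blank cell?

q0 | [y]zyxyz___   read y → write z, move →, go to q0
q0 | z[z]yxyz___   read z → write x, move →, go to q2
q2 | zx[y]xyz___   read y → write y, move ←, go to q2
q2 | z[x]yxyz___   read x → write _, move →, go to q2
q2 | z_[y]xyz___   read y → write y, move ←, go to q2
q2 | z[_]yxyz___   read _ → write z, move ←, go to q2
q2 | [z]zyxyz___   read z → write x, move →, go to q0
q0 | x[z]yxyz___   read z → write x, move →, go to q2
q2 | xx[y]xyz___   read y → write y, move ←, go to q2
q2 | x[x]yxyz___   read x → write _, move →, go to q2
q2 | x_[y]xyz___   read y → write y, move ←, go to q2
q2 | x[_]yxyz___   read _ → write z, move ←, go to q2
q2 | [x]zyxyz___   read x → write _, move →, go to q2
q2 | _[z]yxyz___   read z → write x, move →, go to q0
q0 | _x[y]xyz___   read y → write z, move →, go to q0
q0 | _xz[x]yz___   read x → write x, move ←, go to q2
q2 | _x[z]xyz___   read z → write x, move →, go to q0
q0 | _xx[x]yz___   read x → write x, move ←, go to q2
q2 | _x[x]xyz___   read x → write _, move →, go to q2
q2 | _x_[x]yz___   read x → write _, move →, go to q2
q2 | _x__[y]z___   read y → write y, move ←, go to q2
q2 | _x_[_]yz___   read _ → write z, move ←, go to q2
q2 | _x[_]zyz___   read _ → write z, move ←, go to q2
q2 | _[x]zzyz___   read x → write _, move →, go to q2
q2 | __[z]zyz___   read z → write x, move →, go to q0
q0 | __x[z]yz___   read z → write x, move →, go to q2
q2 | __xx[y]z___   read y → write y, move ←, go to q2
q2 | __x[x]yz___   read x → write _, move →, go to q2
q2 | __x_[y]z___   read y → write y, move ←, go to q2
q2 | __x[_]yz___   read _ → write z, move ←, go to q2
q2 | __[x]zyz___   read x → write _, move →, go to q2
q2 | ___[z]yz___   read z → write x, move →, go to q0
q0 | ___x[y]z___   read y → write z, move →, go to q0
q0 | ___xz[z]___   read z → write x, move →, go to q2
q2 | ___xzx[_]__   read _ → write z, move ←, go to q2
q2 | ___xz[x]z__   read x → write _, move →, go to q2
q2 | ___xz_[z]__   read z → write x, move →, go to q0
q0 | ___xz_x[_]_   read _ → write y, move →, go to qH
qH | ___xz_xy[_]
The non-blank tape span at halt is xz_xy.

xz_xy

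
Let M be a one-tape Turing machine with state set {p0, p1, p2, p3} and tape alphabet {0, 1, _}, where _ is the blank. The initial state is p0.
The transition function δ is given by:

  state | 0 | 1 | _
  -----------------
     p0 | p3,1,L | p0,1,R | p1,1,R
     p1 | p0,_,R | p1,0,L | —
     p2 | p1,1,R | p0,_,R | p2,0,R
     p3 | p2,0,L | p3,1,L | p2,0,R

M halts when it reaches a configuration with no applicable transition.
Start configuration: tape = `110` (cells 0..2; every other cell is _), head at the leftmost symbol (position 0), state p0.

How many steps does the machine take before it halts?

10

p0 | _[1]10__   read 1 → write 1, move R, go to p0
p0 | _1[1]0__   read 1 → write 1, move R, go to p0
p0 | _11[0]__   read 0 → write 1, move L, go to p3
p3 | _1[1]1__   read 1 → write 1, move L, go to p3
p3 | _[1]11__   read 1 → write 1, move L, go to p3
p3 | [_]111__   read _ → write 0, move R, go to p2
p2 | 0[1]11__   read 1 → write _, move R, go to p0
p0 | 0_[1]1__   read 1 → write 1, move R, go to p0
p0 | 0_1[1]__   read 1 → write 1, move R, go to p0
p0 | 0_11[_]_   read _ → write 1, move R, go to p1
p1 | 0_111[_]
M halts after 10 transitions.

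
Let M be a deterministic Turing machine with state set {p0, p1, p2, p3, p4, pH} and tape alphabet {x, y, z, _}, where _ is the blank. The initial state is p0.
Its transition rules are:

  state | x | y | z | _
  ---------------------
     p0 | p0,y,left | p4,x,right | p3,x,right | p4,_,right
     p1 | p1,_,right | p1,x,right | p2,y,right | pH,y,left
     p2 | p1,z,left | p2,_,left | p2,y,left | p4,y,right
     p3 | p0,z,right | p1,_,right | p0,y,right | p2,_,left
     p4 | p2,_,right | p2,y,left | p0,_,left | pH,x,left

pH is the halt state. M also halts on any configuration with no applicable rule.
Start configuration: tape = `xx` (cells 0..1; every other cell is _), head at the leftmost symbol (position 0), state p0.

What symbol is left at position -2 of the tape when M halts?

y

state=p0 head=0 tape=__[x]x   (p0,x)→(p0,y,left)
state=p0 head=-1 tape=_[_]yx   (p0,_)→(p4,_,right)
state=p4 head=0 tape=__[y]x   (p4,y)→(p2,y,left)
state=p2 head=-1 tape=_[_]yx   (p2,_)→(p4,y,right)
state=p4 head=0 tape=_y[y]x   (p4,y)→(p2,y,left)
state=p2 head=-1 tape=_[y]yx   (p2,y)→(p2,_,left)
state=p2 head=-2 tape=[_]_yx   (p2,_)→(p4,y,right)
state=p4 head=-1 tape=y[_]yx   (p4,_)→(pH,x,left)
state=pH head=-2 tape=[y]xyx
Cell -2 holds y when M halts.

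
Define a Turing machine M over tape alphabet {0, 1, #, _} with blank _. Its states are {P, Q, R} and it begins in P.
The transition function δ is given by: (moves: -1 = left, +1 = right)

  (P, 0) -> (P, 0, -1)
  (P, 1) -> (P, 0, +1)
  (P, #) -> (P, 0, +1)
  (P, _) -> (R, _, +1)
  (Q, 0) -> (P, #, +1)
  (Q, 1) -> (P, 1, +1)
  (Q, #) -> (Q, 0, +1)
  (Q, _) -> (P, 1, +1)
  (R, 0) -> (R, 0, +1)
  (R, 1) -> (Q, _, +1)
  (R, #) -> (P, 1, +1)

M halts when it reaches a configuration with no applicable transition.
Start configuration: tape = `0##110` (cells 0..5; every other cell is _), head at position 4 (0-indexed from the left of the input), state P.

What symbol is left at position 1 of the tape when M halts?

0

state=P head=4 tape=_0##1[1]0_   (P,1)→(P,0,+1)
state=P head=5 tape=_0##10[0]_   (P,0)→(P,0,-1)
state=P head=4 tape=_0##1[0]0_   (P,0)→(P,0,-1)
state=P head=3 tape=_0##[1]00_   (P,1)→(P,0,+1)
state=P head=4 tape=_0##0[0]0_   (P,0)→(P,0,-1)
state=P head=3 tape=_0##[0]00_   (P,0)→(P,0,-1)
state=P head=2 tape=_0#[#]000_   (P,#)→(P,0,+1)
state=P head=3 tape=_0#0[0]00_   (P,0)→(P,0,-1)
state=P head=2 tape=_0#[0]000_   (P,0)→(P,0,-1)
state=P head=1 tape=_0[#]0000_   (P,#)→(P,0,+1)
state=P head=2 tape=_00[0]000_   (P,0)→(P,0,-1)
state=P head=1 tape=_0[0]0000_   (P,0)→(P,0,-1)
state=P head=0 tape=_[0]00000_   (P,0)→(P,0,-1)
state=P head=-1 tape=[_]000000_   (P,_)→(R,_,+1)
state=R head=0 tape=_[0]00000_   (R,0)→(R,0,+1)
state=R head=1 tape=_0[0]0000_   (R,0)→(R,0,+1)
state=R head=2 tape=_00[0]000_   (R,0)→(R,0,+1)
state=R head=3 tape=_000[0]00_   (R,0)→(R,0,+1)
state=R head=4 tape=_0000[0]0_   (R,0)→(R,0,+1)
state=R head=5 tape=_00000[0]_   (R,0)→(R,0,+1)
state=R head=6 tape=_000000[_]
Cell 1 holds 0 when M halts.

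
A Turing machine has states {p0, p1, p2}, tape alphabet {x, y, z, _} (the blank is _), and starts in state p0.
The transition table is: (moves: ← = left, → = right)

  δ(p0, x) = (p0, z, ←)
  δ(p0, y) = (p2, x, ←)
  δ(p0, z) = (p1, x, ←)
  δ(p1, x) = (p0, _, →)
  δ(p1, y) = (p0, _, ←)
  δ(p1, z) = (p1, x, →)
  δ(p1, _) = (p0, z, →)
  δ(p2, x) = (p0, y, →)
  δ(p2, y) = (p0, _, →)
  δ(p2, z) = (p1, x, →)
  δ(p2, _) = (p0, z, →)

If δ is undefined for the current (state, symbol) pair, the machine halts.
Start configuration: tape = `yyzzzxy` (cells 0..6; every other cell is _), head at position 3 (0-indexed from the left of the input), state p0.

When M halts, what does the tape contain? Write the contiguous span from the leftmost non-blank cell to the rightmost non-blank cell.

state=p0 head=3 tape=yyz[z]zxy   (p0,z)→(p1,x,←)
state=p1 head=2 tape=yy[z]xzxy   (p1,z)→(p1,x,→)
state=p1 head=3 tape=yyx[x]zxy   (p1,x)→(p0,_,→)
state=p0 head=4 tape=yyx_[z]xy   (p0,z)→(p1,x,←)
state=p1 head=3 tape=yyx[_]xxy   (p1,_)→(p0,z,→)
state=p0 head=4 tape=yyxz[x]xy   (p0,x)→(p0,z,←)
state=p0 head=3 tape=yyx[z]zxy   (p0,z)→(p1,x,←)
state=p1 head=2 tape=yy[x]xzxy   (p1,x)→(p0,_,→)
state=p0 head=3 tape=yy_[x]zxy   (p0,x)→(p0,z,←)
state=p0 head=2 tape=yy[_]zzxy
The non-blank tape span at halt is yy_zzxy.

yy_zzxy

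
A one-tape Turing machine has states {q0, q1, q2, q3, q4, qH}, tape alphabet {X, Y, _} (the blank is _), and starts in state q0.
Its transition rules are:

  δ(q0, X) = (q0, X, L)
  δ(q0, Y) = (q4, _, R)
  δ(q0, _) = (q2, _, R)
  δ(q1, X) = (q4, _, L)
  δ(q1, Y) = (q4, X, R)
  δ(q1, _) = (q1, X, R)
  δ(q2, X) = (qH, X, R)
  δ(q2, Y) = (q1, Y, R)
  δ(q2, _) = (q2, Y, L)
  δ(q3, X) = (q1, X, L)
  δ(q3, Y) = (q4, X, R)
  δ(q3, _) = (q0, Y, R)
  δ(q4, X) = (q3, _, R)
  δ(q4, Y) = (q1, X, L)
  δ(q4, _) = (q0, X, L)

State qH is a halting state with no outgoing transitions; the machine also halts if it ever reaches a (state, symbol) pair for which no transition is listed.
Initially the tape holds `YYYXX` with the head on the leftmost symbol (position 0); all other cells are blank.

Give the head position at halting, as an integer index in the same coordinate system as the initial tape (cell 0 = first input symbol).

q0 | [Y]YYXX___   read Y → write _, move R, go to q4
q4 | _[Y]YXX___   read Y → write X, move L, go to q1
q1 | [_]XYXX___   read _ → write X, move R, go to q1
q1 | X[X]YXX___   read X → write _, move L, go to q4
q4 | [X]_YXX___   read X → write _, move R, go to q3
q3 | _[_]YXX___   read _ → write Y, move R, go to q0
q0 | _Y[Y]XX___   read Y → write _, move R, go to q4
q4 | _Y_[X]X___   read X → write _, move R, go to q3
q3 | _Y__[X]___   read X → write X, move L, go to q1
q1 | _Y_[_]X___   read _ → write X, move R, go to q1
q1 | _Y_X[X]___   read X → write _, move L, go to q4
q4 | _Y_[X]____   read X → write _, move R, go to q3
q3 | _Y__[_]___   read _ → write Y, move R, go to q0
q0 | _Y__Y[_]__   read _ → write _, move R, go to q2
q2 | _Y__Y_[_]_   read _ → write Y, move L, go to q2
q2 | _Y__Y[_]Y_   read _ → write Y, move L, go to q2
q2 | _Y__[Y]YY_   read Y → write Y, move R, go to q1
q1 | _Y__Y[Y]Y_   read Y → write X, move R, go to q4
q4 | _Y__YX[Y]_   read Y → write X, move L, go to q1
q1 | _Y__Y[X]X_   read X → write _, move L, go to q4
q4 | _Y__[Y]_X_   read Y → write X, move L, go to q1
q1 | _Y_[_]X_X_   read _ → write X, move R, go to q1
q1 | _Y_X[X]_X_   read X → write _, move L, go to q4
q4 | _Y_[X]__X_   read X → write _, move R, go to q3
q3 | _Y__[_]_X_   read _ → write Y, move R, go to q0
q0 | _Y__Y[_]X_   read _ → write _, move R, go to q2
q2 | _Y__Y_[X]_   read X → write X, move R, go to qH
qH | _Y__Y_X[_]
At halt the head is at cell 7.

7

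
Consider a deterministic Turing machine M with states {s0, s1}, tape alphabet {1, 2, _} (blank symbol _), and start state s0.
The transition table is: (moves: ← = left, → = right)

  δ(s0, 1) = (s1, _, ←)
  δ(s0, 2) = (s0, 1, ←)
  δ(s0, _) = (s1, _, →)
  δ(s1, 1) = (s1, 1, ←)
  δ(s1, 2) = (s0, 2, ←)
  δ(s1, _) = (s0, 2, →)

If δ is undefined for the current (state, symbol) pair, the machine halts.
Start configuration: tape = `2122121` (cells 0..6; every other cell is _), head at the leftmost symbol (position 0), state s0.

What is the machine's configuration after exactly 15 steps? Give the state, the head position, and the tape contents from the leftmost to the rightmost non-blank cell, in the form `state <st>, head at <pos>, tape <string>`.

state s1, head at -1, tape 2_122121

s0 | __[2]122121   read 2 → write 1, move ←, go to s0
s0 | _[_]1122121   read _ → write _, move →, go to s1
s1 | __[1]122121   read 1 → write 1, move ←, go to s1
s1 | _[_]1122121   read _ → write 2, move →, go to s0
s0 | _2[1]122121   read 1 → write _, move ←, go to s1
s1 | _[2]_122121   read 2 → write 2, move ←, go to s0
s0 | [_]2_122121   read _ → write _, move →, go to s1
s1 | _[2]_122121   read 2 → write 2, move ←, go to s0
s0 | [_]2_122121   read _ → write _, move →, go to s1
s1 | _[2]_122121   read 2 → write 2, move ←, go to s0
s0 | [_]2_122121   read _ → write _, move →, go to s1
s1 | _[2]_122121   read 2 → write 2, move ←, go to s0
s0 | [_]2_122121   read _ → write _, move →, go to s1
s1 | _[2]_122121   read 2 → write 2, move ←, go to s0
s0 | [_]2_122121   read _ → write _, move →, go to s1
s1 | _[2]_122121
After 15 steps: state s1, head at -1, tape 2_122121.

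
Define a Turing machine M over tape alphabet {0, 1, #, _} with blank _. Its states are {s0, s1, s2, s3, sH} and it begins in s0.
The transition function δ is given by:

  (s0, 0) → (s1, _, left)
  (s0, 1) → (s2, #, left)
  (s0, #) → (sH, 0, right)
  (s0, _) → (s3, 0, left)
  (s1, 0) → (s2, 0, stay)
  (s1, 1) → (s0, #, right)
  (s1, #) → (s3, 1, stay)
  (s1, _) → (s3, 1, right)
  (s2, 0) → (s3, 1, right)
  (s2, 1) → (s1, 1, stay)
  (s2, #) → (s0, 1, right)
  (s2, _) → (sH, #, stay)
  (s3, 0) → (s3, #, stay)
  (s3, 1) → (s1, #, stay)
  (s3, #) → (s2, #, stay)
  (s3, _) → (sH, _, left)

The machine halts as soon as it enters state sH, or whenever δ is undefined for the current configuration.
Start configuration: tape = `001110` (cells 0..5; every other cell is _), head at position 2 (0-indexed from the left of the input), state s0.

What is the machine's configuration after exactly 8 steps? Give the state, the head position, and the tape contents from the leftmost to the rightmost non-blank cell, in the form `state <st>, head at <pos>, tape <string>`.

state sH, head at 4, tape 01#010

state=s0 head=2 tape=00[1]110   (s0,1)→(s2,#,left)
state=s2 head=1 tape=0[0]#110   (s2,0)→(s3,1,right)
state=s3 head=2 tape=01[#]110   (s3,#)→(s2,#,stay)
state=s2 head=2 tape=01[#]110   (s2,#)→(s0,1,right)
state=s0 head=3 tape=011[1]10   (s0,1)→(s2,#,left)
state=s2 head=2 tape=01[1]#10   (s2,1)→(s1,1,stay)
state=s1 head=2 tape=01[1]#10   (s1,1)→(s0,#,right)
state=s0 head=3 tape=01#[#]10   (s0,#)→(sH,0,right)
state=sH head=4 tape=01#0[1]0
After 8 steps: state sH, head at 4, tape 01#010.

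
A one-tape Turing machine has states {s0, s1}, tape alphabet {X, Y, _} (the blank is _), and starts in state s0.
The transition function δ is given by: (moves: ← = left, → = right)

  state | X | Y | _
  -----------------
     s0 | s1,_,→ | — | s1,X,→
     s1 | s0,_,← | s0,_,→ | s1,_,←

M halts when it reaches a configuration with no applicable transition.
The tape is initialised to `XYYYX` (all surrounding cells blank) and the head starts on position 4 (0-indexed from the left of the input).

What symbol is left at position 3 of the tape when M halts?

s0 | XYYY[X]_   read X → write _, move →, go to s1
s1 | XYYY_[_]   read _ → write _, move ←, go to s1
s1 | XYYY[_]_   read _ → write _, move ←, go to s1
s1 | XYY[Y]__   read Y → write _, move →, go to s0
s0 | XYY_[_]_   read _ → write X, move →, go to s1
s1 | XYY_X[_]   read _ → write _, move ←, go to s1
s1 | XYY_[X]_   read X → write _, move ←, go to s0
s0 | XYY[_]__   read _ → write X, move →, go to s1
s1 | XYYX[_]_   read _ → write _, move ←, go to s1
s1 | XYY[X]__   read X → write _, move ←, go to s0
s0 | XY[Y]___
Cell 3 holds _ when M halts.

_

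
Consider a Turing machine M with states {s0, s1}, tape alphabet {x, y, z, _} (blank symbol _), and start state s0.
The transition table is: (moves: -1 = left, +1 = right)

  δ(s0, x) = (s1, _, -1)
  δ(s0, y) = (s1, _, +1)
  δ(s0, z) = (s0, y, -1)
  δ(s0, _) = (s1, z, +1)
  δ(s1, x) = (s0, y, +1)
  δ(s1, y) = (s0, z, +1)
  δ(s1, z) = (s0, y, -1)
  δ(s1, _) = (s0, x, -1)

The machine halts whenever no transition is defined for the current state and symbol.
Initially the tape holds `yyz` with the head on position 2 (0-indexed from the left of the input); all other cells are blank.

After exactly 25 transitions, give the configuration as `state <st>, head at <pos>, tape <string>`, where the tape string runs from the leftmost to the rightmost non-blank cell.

state=s0 head=2 tape=yy[z]_____   (s0,z)→(s0,y,-1)
state=s0 head=1 tape=y[y]y_____   (s0,y)→(s1,_,+1)
state=s1 head=2 tape=y_[y]_____   (s1,y)→(s0,z,+1)
state=s0 head=3 tape=y_z[_]____   (s0,_)→(s1,z,+1)
state=s1 head=4 tape=y_zz[_]___   (s1,_)→(s0,x,-1)
state=s0 head=3 tape=y_z[z]x___   (s0,z)→(s0,y,-1)
state=s0 head=2 tape=y_[z]yx___   (s0,z)→(s0,y,-1)
state=s0 head=1 tape=y[_]yyx___   (s0,_)→(s1,z,+1)
state=s1 head=2 tape=yz[y]yx___   (s1,y)→(s0,z,+1)
state=s0 head=3 tape=yzz[y]x___   (s0,y)→(s1,_,+1)
state=s1 head=4 tape=yzz_[x]___   (s1,x)→(s0,y,+1)
state=s0 head=5 tape=yzz_y[_]__   (s0,_)→(s1,z,+1)
state=s1 head=6 tape=yzz_yz[_]_   (s1,_)→(s0,x,-1)
state=s0 head=5 tape=yzz_y[z]x_   (s0,z)→(s0,y,-1)
state=s0 head=4 tape=yzz_[y]yx_   (s0,y)→(s1,_,+1)
state=s1 head=5 tape=yzz__[y]x_   (s1,y)→(s0,z,+1)
state=s0 head=6 tape=yzz__z[x]_   (s0,x)→(s1,_,-1)
state=s1 head=5 tape=yzz__[z]__   (s1,z)→(s0,y,-1)
state=s0 head=4 tape=yzz_[_]y__   (s0,_)→(s1,z,+1)
state=s1 head=5 tape=yzz_z[y]__   (s1,y)→(s0,z,+1)
state=s0 head=6 tape=yzz_zz[_]_   (s0,_)→(s1,z,+1)
state=s1 head=7 tape=yzz_zzz[_]   (s1,_)→(s0,x,-1)
state=s0 head=6 tape=yzz_zz[z]x   (s0,z)→(s0,y,-1)
state=s0 head=5 tape=yzz_z[z]yx   (s0,z)→(s0,y,-1)
state=s0 head=4 tape=yzz_[z]yyx   (s0,z)→(s0,y,-1)
state=s0 head=3 tape=yzz[_]yyyx
After 25 steps: state s0, head at 3, tape yzz_yyyx.

state s0, head at 3, tape yzz_yyyx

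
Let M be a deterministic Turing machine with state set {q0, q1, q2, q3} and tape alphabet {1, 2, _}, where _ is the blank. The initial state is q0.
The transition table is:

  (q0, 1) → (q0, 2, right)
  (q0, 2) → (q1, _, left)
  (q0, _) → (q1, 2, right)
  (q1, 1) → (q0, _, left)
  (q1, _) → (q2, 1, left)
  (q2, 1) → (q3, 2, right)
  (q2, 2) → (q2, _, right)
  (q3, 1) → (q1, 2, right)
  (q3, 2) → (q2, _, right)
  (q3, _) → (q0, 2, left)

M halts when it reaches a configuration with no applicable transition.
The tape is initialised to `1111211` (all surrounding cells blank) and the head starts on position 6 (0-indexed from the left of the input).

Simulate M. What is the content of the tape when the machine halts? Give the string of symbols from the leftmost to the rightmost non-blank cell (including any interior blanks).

111122_2

q0 | 111121[1]____   read 1 → write 2, move right, go to q0
q0 | 1111212[_]___   read _ → write 2, move right, go to q1
q1 | 11112122[_]__   read _ → write 1, move left, go to q2
q2 | 1111212[2]1__   read 2 → write _, move right, go to q2
q2 | 1111212_[1]__   read 1 → write 2, move right, go to q3
q3 | 1111212_2[_]_   read _ → write 2, move left, go to q0
q0 | 1111212_[2]2_   read 2 → write _, move left, go to q1
q1 | 1111212[_]_2_   read _ → write 1, move left, go to q2
q2 | 111121[2]1_2_   read 2 → write _, move right, go to q2
q2 | 111121_[1]_2_   read 1 → write 2, move right, go to q3
q3 | 111121_2[_]2_   read _ → write 2, move left, go to q0
q0 | 111121_[2]22_   read 2 → write _, move left, go to q1
q1 | 111121[_]_22_   read _ → write 1, move left, go to q2
q2 | 11112[1]1_22_   read 1 → write 2, move right, go to q3
q3 | 111122[1]_22_   read 1 → write 2, move right, go to q1
q1 | 1111222[_]22_   read _ → write 1, move left, go to q2
q2 | 111122[2]122_   read 2 → write _, move right, go to q2
q2 | 111122_[1]22_   read 1 → write 2, move right, go to q3
q3 | 111122_2[2]2_   read 2 → write _, move right, go to q2
q2 | 111122_2_[2]_   read 2 → write _, move right, go to q2
q2 | 111122_2__[_]
The non-blank tape span at halt is 111122_2.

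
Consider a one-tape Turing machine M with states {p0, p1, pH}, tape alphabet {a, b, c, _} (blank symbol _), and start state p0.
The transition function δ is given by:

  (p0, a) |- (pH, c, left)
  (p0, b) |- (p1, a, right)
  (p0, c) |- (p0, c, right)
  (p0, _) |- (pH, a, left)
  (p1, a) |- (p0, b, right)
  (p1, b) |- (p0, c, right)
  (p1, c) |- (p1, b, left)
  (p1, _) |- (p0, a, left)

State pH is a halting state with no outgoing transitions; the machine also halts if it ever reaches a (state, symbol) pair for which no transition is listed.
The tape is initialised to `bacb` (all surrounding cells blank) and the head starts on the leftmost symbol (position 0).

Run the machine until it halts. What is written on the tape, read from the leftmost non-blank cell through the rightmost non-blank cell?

abcca

p0 | [b]acb_   read b → write a, move right, go to p1
p1 | a[a]cb_   read a → write b, move right, go to p0
p0 | ab[c]b_   read c → write c, move right, go to p0
p0 | abc[b]_   read b → write a, move right, go to p1
p1 | abca[_]   read _ → write a, move left, go to p0
p0 | abc[a]a   read a → write c, move left, go to pH
pH | ab[c]ca
The non-blank tape span at halt is abcca.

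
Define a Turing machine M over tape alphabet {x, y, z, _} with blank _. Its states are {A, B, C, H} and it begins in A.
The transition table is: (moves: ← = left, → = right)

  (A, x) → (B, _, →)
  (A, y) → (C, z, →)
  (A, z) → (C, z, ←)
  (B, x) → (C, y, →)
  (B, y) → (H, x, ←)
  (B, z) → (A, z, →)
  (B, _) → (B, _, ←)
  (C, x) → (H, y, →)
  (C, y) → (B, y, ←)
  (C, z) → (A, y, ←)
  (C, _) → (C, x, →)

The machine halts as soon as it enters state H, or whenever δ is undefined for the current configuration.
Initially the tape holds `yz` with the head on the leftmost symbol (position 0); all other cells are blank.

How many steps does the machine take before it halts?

state=A head=0 tape=_[y]z   (A,y)→(C,z,→)
state=C head=1 tape=_z[z]   (C,z)→(A,y,←)
state=A head=0 tape=_[z]y   (A,z)→(C,z,←)
state=C head=-1 tape=[_]zy   (C,_)→(C,x,→)
state=C head=0 tape=x[z]y   (C,z)→(A,y,←)
state=A head=-1 tape=[x]yy   (A,x)→(B,_,→)
state=B head=0 tape=_[y]y   (B,y)→(H,x,←)
state=H head=-1 tape=[_]xy
M halts after 7 transitions.

7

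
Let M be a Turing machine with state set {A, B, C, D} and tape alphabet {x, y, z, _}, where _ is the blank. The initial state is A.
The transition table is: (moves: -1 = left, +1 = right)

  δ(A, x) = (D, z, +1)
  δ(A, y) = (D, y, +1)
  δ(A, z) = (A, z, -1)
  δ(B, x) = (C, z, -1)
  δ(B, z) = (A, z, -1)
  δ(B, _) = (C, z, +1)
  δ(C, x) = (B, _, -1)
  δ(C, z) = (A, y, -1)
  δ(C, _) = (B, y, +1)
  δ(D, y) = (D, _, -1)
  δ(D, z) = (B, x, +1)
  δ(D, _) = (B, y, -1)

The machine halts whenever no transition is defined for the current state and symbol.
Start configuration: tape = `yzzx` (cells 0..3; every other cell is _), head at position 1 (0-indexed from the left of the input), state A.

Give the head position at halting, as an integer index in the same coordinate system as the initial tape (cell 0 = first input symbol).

3

state=A head=1 tape=y[z]zx   (A,z)→(A,z,-1)
state=A head=0 tape=[y]zzx   (A,y)→(D,y,+1)
state=D head=1 tape=y[z]zx   (D,z)→(B,x,+1)
state=B head=2 tape=yx[z]x   (B,z)→(A,z,-1)
state=A head=1 tape=y[x]zx   (A,x)→(D,z,+1)
state=D head=2 tape=yz[z]x   (D,z)→(B,x,+1)
state=B head=3 tape=yzx[x]   (B,x)→(C,z,-1)
state=C head=2 tape=yz[x]z   (C,x)→(B,_,-1)
state=B head=1 tape=y[z]_z   (B,z)→(A,z,-1)
state=A head=0 tape=[y]z_z   (A,y)→(D,y,+1)
state=D head=1 tape=y[z]_z   (D,z)→(B,x,+1)
state=B head=2 tape=yx[_]z   (B,_)→(C,z,+1)
state=C head=3 tape=yxz[z]   (C,z)→(A,y,-1)
state=A head=2 tape=yx[z]y   (A,z)→(A,z,-1)
state=A head=1 tape=y[x]zy   (A,x)→(D,z,+1)
state=D head=2 tape=yz[z]y   (D,z)→(B,x,+1)
state=B head=3 tape=yzx[y]
At halt the head is at cell 3.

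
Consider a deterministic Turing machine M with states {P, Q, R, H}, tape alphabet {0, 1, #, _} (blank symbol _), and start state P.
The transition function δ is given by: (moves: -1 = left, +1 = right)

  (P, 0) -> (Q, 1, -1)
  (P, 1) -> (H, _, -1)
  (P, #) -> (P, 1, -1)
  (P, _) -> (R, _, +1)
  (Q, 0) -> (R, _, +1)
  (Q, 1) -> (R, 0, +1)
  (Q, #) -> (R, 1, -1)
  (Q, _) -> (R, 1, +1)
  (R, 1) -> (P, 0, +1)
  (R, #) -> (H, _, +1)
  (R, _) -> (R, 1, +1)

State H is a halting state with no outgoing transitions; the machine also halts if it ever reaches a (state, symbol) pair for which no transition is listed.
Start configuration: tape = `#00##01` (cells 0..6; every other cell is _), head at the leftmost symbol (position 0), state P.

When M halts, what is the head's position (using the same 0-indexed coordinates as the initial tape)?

state=P head=0 tape=_[#]00##01   (P,#)→(P,1,-1)
state=P head=-1 tape=[_]100##01   (P,_)→(R,_,+1)
state=R head=0 tape=_[1]00##01   (R,1)→(P,0,+1)
state=P head=1 tape=_0[0]0##01   (P,0)→(Q,1,-1)
state=Q head=0 tape=_[0]10##01   (Q,0)→(R,_,+1)
state=R head=1 tape=__[1]0##01   (R,1)→(P,0,+1)
state=P head=2 tape=__0[0]##01   (P,0)→(Q,1,-1)
state=Q head=1 tape=__[0]1##01   (Q,0)→(R,_,+1)
state=R head=2 tape=___[1]##01   (R,1)→(P,0,+1)
state=P head=3 tape=___0[#]#01   (P,#)→(P,1,-1)
state=P head=2 tape=___[0]1#01   (P,0)→(Q,1,-1)
state=Q head=1 tape=__[_]11#01   (Q,_)→(R,1,+1)
state=R head=2 tape=__1[1]1#01   (R,1)→(P,0,+1)
state=P head=3 tape=__10[1]#01   (P,1)→(H,_,-1)
state=H head=2 tape=__1[0]_#01
At halt the head is at cell 2.

2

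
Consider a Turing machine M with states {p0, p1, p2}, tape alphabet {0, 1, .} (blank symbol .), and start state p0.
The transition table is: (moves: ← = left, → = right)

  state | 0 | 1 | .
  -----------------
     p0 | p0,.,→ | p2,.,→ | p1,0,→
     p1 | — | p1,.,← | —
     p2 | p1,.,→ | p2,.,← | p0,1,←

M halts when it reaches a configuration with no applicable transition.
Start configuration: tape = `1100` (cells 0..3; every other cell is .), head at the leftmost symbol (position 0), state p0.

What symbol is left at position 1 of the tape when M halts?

.

p0 | .[1]100   read 1 → write ., move →, go to p2
p2 | ..[1]00   read 1 → write ., move ←, go to p2
p2 | .[.].00   read . → write 1, move ←, go to p0
p0 | [.]1.00   read . → write 0, move →, go to p1
p1 | 0[1].00   read 1 → write ., move ←, go to p1
p1 | [0]..00
Cell 1 holds . when M halts.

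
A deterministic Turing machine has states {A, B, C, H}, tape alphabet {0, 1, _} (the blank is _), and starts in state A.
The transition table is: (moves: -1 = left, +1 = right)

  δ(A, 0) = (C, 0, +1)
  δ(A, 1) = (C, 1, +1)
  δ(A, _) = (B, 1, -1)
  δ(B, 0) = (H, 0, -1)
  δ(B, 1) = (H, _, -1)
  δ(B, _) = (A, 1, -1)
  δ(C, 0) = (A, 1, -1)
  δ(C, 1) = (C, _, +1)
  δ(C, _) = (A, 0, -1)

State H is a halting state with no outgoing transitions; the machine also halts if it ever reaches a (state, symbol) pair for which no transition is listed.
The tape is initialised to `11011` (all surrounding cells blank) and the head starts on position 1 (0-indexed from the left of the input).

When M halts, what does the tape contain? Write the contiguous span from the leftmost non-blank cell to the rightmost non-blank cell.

state=A head=1 tape=1[1]011_   (A,1)→(C,1,+1)
state=C head=2 tape=11[0]11_   (C,0)→(A,1,-1)
state=A head=1 tape=1[1]111_   (A,1)→(C,1,+1)
state=C head=2 tape=11[1]11_   (C,1)→(C,_,+1)
state=C head=3 tape=11_[1]1_   (C,1)→(C,_,+1)
state=C head=4 tape=11__[1]_   (C,1)→(C,_,+1)
state=C head=5 tape=11___[_]   (C,_)→(A,0,-1)
state=A head=4 tape=11__[_]0   (A,_)→(B,1,-1)
state=B head=3 tape=11_[_]10   (B,_)→(A,1,-1)
state=A head=2 tape=11[_]110   (A,_)→(B,1,-1)
state=B head=1 tape=1[1]1110   (B,1)→(H,_,-1)
state=H head=0 tape=[1]_1110
The non-blank tape span at halt is 1_1110.

1_1110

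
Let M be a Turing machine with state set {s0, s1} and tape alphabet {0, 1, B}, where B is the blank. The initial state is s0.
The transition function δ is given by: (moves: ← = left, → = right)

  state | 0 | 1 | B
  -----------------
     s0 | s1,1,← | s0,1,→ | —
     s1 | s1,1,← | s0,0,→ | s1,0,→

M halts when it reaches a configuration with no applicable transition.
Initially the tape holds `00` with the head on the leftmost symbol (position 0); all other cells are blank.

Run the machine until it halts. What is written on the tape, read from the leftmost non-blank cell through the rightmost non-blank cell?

s0 | BB[0]0B   read 0 → write 1, move ←, go to s1
s1 | B[B]10B   read B → write 0, move →, go to s1
s1 | B0[1]0B   read 1 → write 0, move →, go to s0
s0 | B00[0]B   read 0 → write 1, move ←, go to s1
s1 | B0[0]1B   read 0 → write 1, move ←, go to s1
s1 | B[0]11B   read 0 → write 1, move ←, go to s1
s1 | [B]111B   read B → write 0, move →, go to s1
s1 | 0[1]11B   read 1 → write 0, move →, go to s0
s0 | 00[1]1B   read 1 → write 1, move →, go to s0
s0 | 001[1]B   read 1 → write 1, move →, go to s0
s0 | 0011[B]
The non-blank tape span at halt is 0011.

0011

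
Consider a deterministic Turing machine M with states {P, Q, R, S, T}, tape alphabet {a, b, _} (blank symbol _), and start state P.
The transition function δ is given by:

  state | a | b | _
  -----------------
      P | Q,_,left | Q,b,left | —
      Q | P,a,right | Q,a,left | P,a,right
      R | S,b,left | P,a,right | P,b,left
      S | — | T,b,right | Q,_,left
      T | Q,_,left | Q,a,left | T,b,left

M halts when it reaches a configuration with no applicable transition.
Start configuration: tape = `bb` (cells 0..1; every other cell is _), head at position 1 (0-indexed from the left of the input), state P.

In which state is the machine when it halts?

P

P | _b[b]   read b → write b, move left, go to Q
Q | _[b]b   read b → write a, move left, go to Q
Q | [_]ab   read _ → write a, move right, go to P
P | a[a]b   read a → write _, move left, go to Q
Q | [a]_b   read a → write a, move right, go to P
P | a[_]b
No transition is defined for (P, _); M halts in state P.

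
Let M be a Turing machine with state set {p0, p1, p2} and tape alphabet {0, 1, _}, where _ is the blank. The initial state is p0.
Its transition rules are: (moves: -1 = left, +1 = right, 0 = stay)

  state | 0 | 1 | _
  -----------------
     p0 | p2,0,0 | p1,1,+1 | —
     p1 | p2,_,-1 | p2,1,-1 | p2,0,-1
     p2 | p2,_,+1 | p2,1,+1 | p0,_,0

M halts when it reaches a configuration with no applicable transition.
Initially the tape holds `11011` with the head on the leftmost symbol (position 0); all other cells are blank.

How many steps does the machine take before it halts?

8

state=p0 head=0 tape=[1]1011_   (p0,1)→(p1,1,+1)
state=p1 head=1 tape=1[1]011_   (p1,1)→(p2,1,-1)
state=p2 head=0 tape=[1]1011_   (p2,1)→(p2,1,+1)
state=p2 head=1 tape=1[1]011_   (p2,1)→(p2,1,+1)
state=p2 head=2 tape=11[0]11_   (p2,0)→(p2,_,+1)
state=p2 head=3 tape=11_[1]1_   (p2,1)→(p2,1,+1)
state=p2 head=4 tape=11_1[1]_   (p2,1)→(p2,1,+1)
state=p2 head=5 tape=11_11[_]   (p2,_)→(p0,_,0)
state=p0 head=5 tape=11_11[_]
M halts after 8 transitions.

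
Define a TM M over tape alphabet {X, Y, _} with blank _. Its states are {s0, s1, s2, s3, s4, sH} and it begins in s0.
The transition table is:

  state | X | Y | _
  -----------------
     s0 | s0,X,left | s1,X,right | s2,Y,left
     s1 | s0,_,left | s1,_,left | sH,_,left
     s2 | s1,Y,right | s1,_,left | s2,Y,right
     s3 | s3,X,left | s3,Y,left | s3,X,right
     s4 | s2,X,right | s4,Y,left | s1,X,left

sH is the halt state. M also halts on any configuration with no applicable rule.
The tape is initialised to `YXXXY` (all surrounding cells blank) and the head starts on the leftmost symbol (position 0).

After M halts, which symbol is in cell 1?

state=s0 head=0 tape=____[Y]XXXY   (s0,Y)→(s1,X,right)
state=s1 head=1 tape=____X[X]XXY   (s1,X)→(s0,_,left)
state=s0 head=0 tape=____[X]_XXY   (s0,X)→(s0,X,left)
state=s0 head=-1 tape=___[_]X_XXY   (s0,_)→(s2,Y,left)
state=s2 head=-2 tape=__[_]YX_XXY   (s2,_)→(s2,Y,right)
state=s2 head=-1 tape=__Y[Y]X_XXY   (s2,Y)→(s1,_,left)
state=s1 head=-2 tape=__[Y]_X_XXY   (s1,Y)→(s1,_,left)
state=s1 head=-3 tape=_[_]__X_XXY   (s1,_)→(sH,_,left)
state=sH head=-4 tape=[_]___X_XXY
Cell 1 holds _ when M halts.

_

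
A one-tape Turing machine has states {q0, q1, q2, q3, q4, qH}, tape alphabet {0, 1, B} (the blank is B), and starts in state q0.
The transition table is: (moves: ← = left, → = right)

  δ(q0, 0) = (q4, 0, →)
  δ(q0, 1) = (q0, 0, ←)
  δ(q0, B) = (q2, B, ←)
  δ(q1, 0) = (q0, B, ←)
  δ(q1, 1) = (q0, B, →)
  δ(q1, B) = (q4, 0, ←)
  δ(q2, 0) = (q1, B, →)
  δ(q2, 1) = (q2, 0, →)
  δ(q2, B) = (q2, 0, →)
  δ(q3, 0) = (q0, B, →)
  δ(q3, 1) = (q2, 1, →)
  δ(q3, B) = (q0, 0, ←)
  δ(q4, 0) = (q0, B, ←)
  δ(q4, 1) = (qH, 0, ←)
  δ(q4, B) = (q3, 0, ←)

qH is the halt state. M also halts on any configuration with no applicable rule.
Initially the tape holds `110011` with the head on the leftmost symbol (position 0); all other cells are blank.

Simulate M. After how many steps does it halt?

q0 | BB[1]10011   read 1 → write 0, move ←, go to q0
q0 | B[B]010011   read B → write B, move ←, go to q2
q2 | [B]B010011   read B → write 0, move →, go to q2
q2 | 0[B]010011   read B → write 0, move →, go to q2
q2 | 00[0]10011   read 0 → write B, move →, go to q1
q1 | 00B[1]0011   read 1 → write B, move →, go to q0
q0 | 00BB[0]011   read 0 → write 0, move →, go to q4
q4 | 00BB0[0]11   read 0 → write B, move ←, go to q0
q0 | 00BB[0]B11   read 0 → write 0, move →, go to q4
q4 | 00BB0[B]11   read B → write 0, move ←, go to q3
q3 | 00BB[0]011   read 0 → write B, move →, go to q0
q0 | 00BBB[0]11   read 0 → write 0, move →, go to q4
q4 | 00BBB0[1]1   read 1 → write 0, move ←, go to qH
qH | 00BBB[0]01
M halts after 13 transitions.

13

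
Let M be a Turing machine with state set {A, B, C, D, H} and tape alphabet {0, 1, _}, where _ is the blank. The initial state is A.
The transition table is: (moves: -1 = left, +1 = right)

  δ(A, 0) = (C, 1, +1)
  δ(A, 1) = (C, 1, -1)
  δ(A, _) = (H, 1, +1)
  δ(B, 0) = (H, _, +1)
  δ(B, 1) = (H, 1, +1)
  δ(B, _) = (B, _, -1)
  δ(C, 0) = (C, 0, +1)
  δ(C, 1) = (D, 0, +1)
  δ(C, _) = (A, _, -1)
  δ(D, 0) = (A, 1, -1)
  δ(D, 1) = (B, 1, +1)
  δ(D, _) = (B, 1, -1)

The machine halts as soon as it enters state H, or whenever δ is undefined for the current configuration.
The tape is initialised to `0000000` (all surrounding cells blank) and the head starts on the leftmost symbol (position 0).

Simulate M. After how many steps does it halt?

state=A head=0 tape=[0]000000_   (A,0)→(C,1,+1)
state=C head=1 tape=1[0]00000_   (C,0)→(C,0,+1)
state=C head=2 tape=10[0]0000_   (C,0)→(C,0,+1)
state=C head=3 tape=100[0]000_   (C,0)→(C,0,+1)
state=C head=4 tape=1000[0]00_   (C,0)→(C,0,+1)
state=C head=5 tape=10000[0]0_   (C,0)→(C,0,+1)
state=C head=6 tape=100000[0]_   (C,0)→(C,0,+1)
state=C head=7 tape=1000000[_]   (C,_)→(A,_,-1)
state=A head=6 tape=100000[0]_   (A,0)→(C,1,+1)
state=C head=7 tape=1000001[_]   (C,_)→(A,_,-1)
state=A head=6 tape=100000[1]_   (A,1)→(C,1,-1)
state=C head=5 tape=10000[0]1_   (C,0)→(C,0,+1)
state=C head=6 tape=100000[1]_   (C,1)→(D,0,+1)
state=D head=7 tape=1000000[_]   (D,_)→(B,1,-1)
state=B head=6 tape=100000[0]1   (B,0)→(H,_,+1)
state=H head=7 tape=100000_[1]
M halts after 15 transitions.

15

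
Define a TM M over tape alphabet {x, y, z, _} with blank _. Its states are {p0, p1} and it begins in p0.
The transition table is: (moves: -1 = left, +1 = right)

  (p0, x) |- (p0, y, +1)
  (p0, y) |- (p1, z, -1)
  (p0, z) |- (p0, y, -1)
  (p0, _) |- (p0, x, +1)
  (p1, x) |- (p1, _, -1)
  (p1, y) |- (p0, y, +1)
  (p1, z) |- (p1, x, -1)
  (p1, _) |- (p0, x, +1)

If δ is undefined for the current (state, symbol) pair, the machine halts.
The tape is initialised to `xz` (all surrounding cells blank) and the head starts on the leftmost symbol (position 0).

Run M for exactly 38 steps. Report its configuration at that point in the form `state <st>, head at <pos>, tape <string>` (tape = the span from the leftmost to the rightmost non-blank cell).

state p1, head at -6, tape zyyyyyy

state=p0 head=0 tape=______[x]z   (p0,x)→(p0,y,+1)
state=p0 head=1 tape=______y[z]   (p0,z)→(p0,y,-1)
state=p0 head=0 tape=______[y]y   (p0,y)→(p1,z,-1)
state=p1 head=-1 tape=_____[_]zy   (p1,_)→(p0,x,+1)
state=p0 head=0 tape=_____x[z]y   (p0,z)→(p0,y,-1)
state=p0 head=-1 tape=_____[x]yy   (p0,x)→(p0,y,+1)
state=p0 head=0 tape=_____y[y]y   (p0,y)→(p1,z,-1)
state=p1 head=-1 tape=_____[y]zy   (p1,y)→(p0,y,+1)
state=p0 head=0 tape=_____y[z]y   (p0,z)→(p0,y,-1)
state=p0 head=-1 tape=_____[y]yy   (p0,y)→(p1,z,-1)
state=p1 head=-2 tape=____[_]zyy   (p1,_)→(p0,x,+1)
state=p0 head=-1 tape=____x[z]yy   (p0,z)→(p0,y,-1)
state=p0 head=-2 tape=____[x]yyy   (p0,x)→(p0,y,+1)
state=p0 head=-1 tape=____y[y]yy   (p0,y)→(p1,z,-1)
state=p1 head=-2 tape=____[y]zyy   (p1,y)→(p0,y,+1)
state=p0 head=-1 tape=____y[z]yy   (p0,z)→(p0,y,-1)
state=p0 head=-2 tape=____[y]yyy   (p0,y)→(p1,z,-1)
state=p1 head=-3 tape=___[_]zyyy   (p1,_)→(p0,x,+1)
state=p0 head=-2 tape=___x[z]yyy   (p0,z)→(p0,y,-1)
state=p0 head=-3 tape=___[x]yyyy   (p0,x)→(p0,y,+1)
state=p0 head=-2 tape=___y[y]yyy   (p0,y)→(p1,z,-1)
state=p1 head=-3 tape=___[y]zyyy   (p1,y)→(p0,y,+1)
state=p0 head=-2 tape=___y[z]yyy   (p0,z)→(p0,y,-1)
state=p0 head=-3 tape=___[y]yyyy   (p0,y)→(p1,z,-1)
state=p1 head=-4 tape=__[_]zyyyy   (p1,_)→(p0,x,+1)
state=p0 head=-3 tape=__x[z]yyyy   (p0,z)→(p0,y,-1)
state=p0 head=-4 tape=__[x]yyyyy   (p0,x)→(p0,y,+1)
state=p0 head=-3 tape=__y[y]yyyy   (p0,y)→(p1,z,-1)
state=p1 head=-4 tape=__[y]zyyyy   (p1,y)→(p0,y,+1)
state=p0 head=-3 tape=__y[z]yyyy   (p0,z)→(p0,y,-1)
state=p0 head=-4 tape=__[y]yyyyy   (p0,y)→(p1,z,-1)
state=p1 head=-5 tape=_[_]zyyyyy   (p1,_)→(p0,x,+1)
state=p0 head=-4 tape=_x[z]yyyyy   (p0,z)→(p0,y,-1)
state=p0 head=-5 tape=_[x]yyyyyy   (p0,x)→(p0,y,+1)
state=p0 head=-4 tape=_y[y]yyyyy   (p0,y)→(p1,z,-1)
state=p1 head=-5 tape=_[y]zyyyyy   (p1,y)→(p0,y,+1)
state=p0 head=-4 tape=_y[z]yyyyy   (p0,z)→(p0,y,-1)
state=p0 head=-5 tape=_[y]yyyyyy   (p0,y)→(p1,z,-1)
state=p1 head=-6 tape=[_]zyyyyyy
After 38 steps: state p1, head at -6, tape zyyyyyy.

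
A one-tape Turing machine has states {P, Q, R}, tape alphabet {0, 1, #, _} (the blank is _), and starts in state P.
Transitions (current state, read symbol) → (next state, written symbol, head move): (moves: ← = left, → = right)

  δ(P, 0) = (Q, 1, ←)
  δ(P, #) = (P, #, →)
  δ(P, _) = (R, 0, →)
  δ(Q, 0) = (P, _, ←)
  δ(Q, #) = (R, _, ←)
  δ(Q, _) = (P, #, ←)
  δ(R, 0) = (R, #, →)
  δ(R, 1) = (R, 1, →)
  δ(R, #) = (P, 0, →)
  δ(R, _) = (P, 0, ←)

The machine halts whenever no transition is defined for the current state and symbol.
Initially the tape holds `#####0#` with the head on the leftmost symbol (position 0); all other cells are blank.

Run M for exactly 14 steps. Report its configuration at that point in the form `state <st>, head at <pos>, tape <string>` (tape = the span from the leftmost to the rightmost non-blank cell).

state Q, head at 6, tape ###001010

P | [#]####0#__   read # → write #, move →, go to P
P | #[#]###0#__   read # → write #, move →, go to P
P | ##[#]##0#__   read # → write #, move →, go to P
P | ###[#]#0#__   read # → write #, move →, go to P
P | ####[#]0#__   read # → write #, move →, go to P
P | #####[0]#__   read 0 → write 1, move ←, go to Q
Q | ####[#]1#__   read # → write _, move ←, go to R
R | ###[#]_1#__   read # → write 0, move →, go to P
P | ###0[_]1#__   read _ → write 0, move →, go to R
R | ###00[1]#__   read 1 → write 1, move →, go to R
R | ###001[#]__   read # → write 0, move →, go to P
P | ###0010[_]_   read _ → write 0, move →, go to R
R | ###00100[_]   read _ → write 0, move ←, go to P
P | ###0010[0]0   read 0 → write 1, move ←, go to Q
Q | ###001[0]10
After 14 steps: state Q, head at 6, tape ###001010.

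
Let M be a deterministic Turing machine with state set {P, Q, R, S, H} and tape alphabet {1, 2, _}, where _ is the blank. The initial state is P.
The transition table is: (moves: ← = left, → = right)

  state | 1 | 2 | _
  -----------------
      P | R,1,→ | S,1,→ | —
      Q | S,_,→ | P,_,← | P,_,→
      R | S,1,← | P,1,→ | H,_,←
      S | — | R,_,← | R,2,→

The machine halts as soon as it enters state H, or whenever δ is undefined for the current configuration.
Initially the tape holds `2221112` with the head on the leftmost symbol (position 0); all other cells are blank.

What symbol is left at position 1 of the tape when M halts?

_

state=P head=0 tape=___[2]221112   (P,2)→(S,1,→)
state=S head=1 tape=___1[2]21112   (S,2)→(R,_,←)
state=R head=0 tape=___[1]_21112   (R,1)→(S,1,←)
state=S head=-1 tape=__[_]1_21112   (S,_)→(R,2,→)
state=R head=0 tape=__2[1]_21112   (R,1)→(S,1,←)
state=S head=-1 tape=__[2]1_21112   (S,2)→(R,_,←)
state=R head=-2 tape=_[_]_1_21112   (R,_)→(H,_,←)
state=H head=-3 tape=[_]__1_21112
Cell 1 holds _ when M halts.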